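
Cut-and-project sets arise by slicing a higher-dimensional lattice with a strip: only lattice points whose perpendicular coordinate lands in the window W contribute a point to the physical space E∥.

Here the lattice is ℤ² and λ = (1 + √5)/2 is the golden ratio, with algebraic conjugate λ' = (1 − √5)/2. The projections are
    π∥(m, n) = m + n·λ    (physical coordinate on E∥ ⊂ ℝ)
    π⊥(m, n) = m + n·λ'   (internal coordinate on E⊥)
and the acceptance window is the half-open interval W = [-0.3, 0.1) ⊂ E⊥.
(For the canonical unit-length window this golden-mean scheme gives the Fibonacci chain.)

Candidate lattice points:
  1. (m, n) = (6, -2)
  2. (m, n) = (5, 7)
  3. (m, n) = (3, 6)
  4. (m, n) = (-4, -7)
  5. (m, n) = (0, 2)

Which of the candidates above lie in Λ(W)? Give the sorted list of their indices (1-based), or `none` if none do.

none

λ' = (1−√5)/2 ≈ -0.61803.
[1] lift (6,-2): star map gives 7.23607; window check -0.3 ≤ 7.23607 < 0.1 is false → out
[2] lift (5,7): star map gives 0.67376; window check -0.3 ≤ 0.67376 < 0.1 is false → out
[3] lift (3,6): star map gives -0.70820; window check -0.3 ≤ -0.70820 < 0.1 is false → out
[4] lift (-4,-7): star map gives 0.32624; window check -0.3 ≤ 0.32624 < 0.1 is false → out
[5] lift (0,2): star map gives -1.23607; window check -0.3 ≤ -1.23607 < 0.1 is false → out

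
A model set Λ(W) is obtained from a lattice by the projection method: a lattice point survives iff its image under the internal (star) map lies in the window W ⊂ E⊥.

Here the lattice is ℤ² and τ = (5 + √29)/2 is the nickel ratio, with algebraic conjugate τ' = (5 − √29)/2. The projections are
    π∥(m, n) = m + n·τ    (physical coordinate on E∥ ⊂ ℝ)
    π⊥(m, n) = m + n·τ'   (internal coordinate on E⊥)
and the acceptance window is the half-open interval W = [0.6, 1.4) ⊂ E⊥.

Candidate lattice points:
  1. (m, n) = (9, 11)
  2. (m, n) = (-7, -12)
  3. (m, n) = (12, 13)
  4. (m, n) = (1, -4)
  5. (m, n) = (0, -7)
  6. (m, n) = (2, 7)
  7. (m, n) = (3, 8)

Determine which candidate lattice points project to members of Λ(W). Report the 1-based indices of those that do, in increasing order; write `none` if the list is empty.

Numerically τ ≈ 5.1926 and τ' = −1/τ ≈ -0.1926.
candidate 1: (m,n)=(9,11) → π∥ = 9+11·τ ≈ 66.1184, π⊥ = 9+11·τ' ≈ 6.8816 ∉ [0.6, 1.4) ⇒ out
candidate 2: (m,n)=(-7,-12) → π∥ = -7-12·τ ≈ -69.3110, π⊥ = -7-12·τ' ≈ -4.6890 ∉ [0.6, 1.4) ⇒ out
candidate 3: (m,n)=(12,13) → π∥ = 12+13·τ ≈ 79.5036, π⊥ = 12+13·τ' ≈ 9.4964 ∉ [0.6, 1.4) ⇒ out
candidate 4: (m,n)=(1,-4) → π∥ = 1-4·τ ≈ -19.7703, π⊥ = 1-4·τ' ≈ 1.7703 ∉ [0.6, 1.4) ⇒ out
candidate 5: (m,n)=(0,-7) → π∥ = 0-7·τ ≈ -36.3481, π⊥ = 0-7·τ' ≈ 1.3481 ∈ [0.6, 1.4) ⇒ IN Λ
candidate 6: (m,n)=(2,7) → π∥ = 2+7·τ ≈ 38.3481, π⊥ = 2+7·τ' ≈ 0.6519 ∈ [0.6, 1.4) ⇒ IN Λ
candidate 7: (m,n)=(3,8) → π∥ = 3+8·τ ≈ 44.5407, π⊥ = 3+8·τ' ≈ 1.4593 ∉ [0.6, 1.4) ⇒ out

5, 6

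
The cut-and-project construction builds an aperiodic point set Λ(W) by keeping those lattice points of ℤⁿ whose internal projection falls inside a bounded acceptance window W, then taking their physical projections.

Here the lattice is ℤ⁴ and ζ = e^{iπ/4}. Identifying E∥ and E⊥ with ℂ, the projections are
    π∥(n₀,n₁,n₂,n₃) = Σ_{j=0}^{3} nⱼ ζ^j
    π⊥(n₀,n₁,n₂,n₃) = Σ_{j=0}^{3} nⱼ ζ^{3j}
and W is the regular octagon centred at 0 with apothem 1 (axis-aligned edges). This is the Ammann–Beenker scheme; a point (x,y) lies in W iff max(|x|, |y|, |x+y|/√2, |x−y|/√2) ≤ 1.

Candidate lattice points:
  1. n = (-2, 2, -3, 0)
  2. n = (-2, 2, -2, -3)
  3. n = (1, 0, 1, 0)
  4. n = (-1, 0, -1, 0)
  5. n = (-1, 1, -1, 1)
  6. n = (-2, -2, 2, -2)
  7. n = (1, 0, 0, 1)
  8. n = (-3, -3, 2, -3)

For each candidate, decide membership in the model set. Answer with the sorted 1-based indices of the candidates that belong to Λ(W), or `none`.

Internal map: ζ^{3j} for j=0..3 gives (1,0), (−√2/2,√2/2), (0,−1), (√2/2,√2/2).
#1 (-2, 2, -3, 0): internal (-3.4142, 4.4142); octagon support 5.5355 vs apothem 1 → ∉ W
#2 (-2, 2, -2, -3): internal (-5.5355, 1.2929); octagon support 5.5355 vs apothem 1 → ∉ W
#3 (1, 0, 1, 0): internal (1.0000, -1.0000); octagon support 1.4142 vs apothem 1 → ∉ W
#4 (-1, 0, -1, 0): internal (-1.0000, 1.0000); octagon support 1.4142 vs apothem 1 → ∉ W
#5 (-1, 1, -1, 1): internal (-1.0000, 2.4142); octagon support 2.4142 vs apothem 1 → ∉ W
#6 (-2, -2, 2, -2): internal (-2.0000, -4.8284); octagon support 4.8284 vs apothem 1 → ∉ W
#7 (1, 0, 0, 1): internal (1.7071, 0.7071); octagon support 1.7071 vs apothem 1 → ∉ W
#8 (-3, -3, 2, -3): internal (-3.0000, -6.2426); octagon support 6.5355 vs apothem 1 → ∉ W

none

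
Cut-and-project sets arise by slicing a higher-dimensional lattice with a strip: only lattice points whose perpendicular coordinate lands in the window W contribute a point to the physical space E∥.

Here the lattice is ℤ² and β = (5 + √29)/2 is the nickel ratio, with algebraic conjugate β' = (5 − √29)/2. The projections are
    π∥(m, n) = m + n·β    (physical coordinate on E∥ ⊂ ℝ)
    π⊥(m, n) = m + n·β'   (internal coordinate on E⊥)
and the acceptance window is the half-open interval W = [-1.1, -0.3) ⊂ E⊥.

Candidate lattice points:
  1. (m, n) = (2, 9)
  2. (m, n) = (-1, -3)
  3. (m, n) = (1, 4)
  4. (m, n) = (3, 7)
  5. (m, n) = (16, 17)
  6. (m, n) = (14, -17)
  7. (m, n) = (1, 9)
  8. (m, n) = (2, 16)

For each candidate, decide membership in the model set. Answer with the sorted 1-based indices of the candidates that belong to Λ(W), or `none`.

2, 7, 8

Compute β' = (5−√29)/2 = -0.19258, so π⊥(m,n) = m -0.19258·n.
#1 (2,9): internal coord 2 + (9)·β' = +0.26676; +0.26676 ∉ [-1.1, -0.3) → out
#2 (-1,-3): internal coord -1 + (-3)·β' = -0.42225; -0.42225 ∈ [-1.1, -0.3) → IN Λ
#3 (1,4): internal coord 1 + (4)·β' = +0.22967; +0.22967 ∉ [-1.1, -0.3) → out
#4 (3,7): internal coord 3 + (7)·β' = +1.65192; +1.65192 ∉ [-1.1, -0.3) → out
#5 (16,17): internal coord 16 + (17)·β' = +12.72610; +12.72610 ∉ [-1.1, -0.3) → out
#6 (14,-17): internal coord 14 + (-17)·β' = +17.27390; +17.27390 ∉ [-1.1, -0.3) → out
#7 (1,9): internal coord 1 + (9)·β' = -0.73324; -0.73324 ∈ [-1.1, -0.3) → IN Λ
#8 (2,16): internal coord 2 + (16)·β' = -1.08132; -1.08132 ∈ [-1.1, -0.3) → IN Λ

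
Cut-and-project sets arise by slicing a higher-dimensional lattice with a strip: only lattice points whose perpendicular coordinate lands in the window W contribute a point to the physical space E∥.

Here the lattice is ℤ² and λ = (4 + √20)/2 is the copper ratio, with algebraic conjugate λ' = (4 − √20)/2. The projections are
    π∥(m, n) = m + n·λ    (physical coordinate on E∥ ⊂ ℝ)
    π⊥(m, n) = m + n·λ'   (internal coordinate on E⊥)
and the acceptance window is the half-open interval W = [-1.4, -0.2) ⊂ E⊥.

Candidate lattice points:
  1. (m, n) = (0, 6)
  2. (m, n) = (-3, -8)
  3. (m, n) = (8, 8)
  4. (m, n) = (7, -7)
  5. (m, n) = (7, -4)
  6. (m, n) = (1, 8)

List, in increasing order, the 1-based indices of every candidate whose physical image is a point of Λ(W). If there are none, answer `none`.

λ' = (4−√20)/2 ≈ -0.2361.
[1] lift (0,6): star map gives -1.4164; window check -1.4 ≤ -1.4164 < -0.2 is false → out
[2] lift (-3,-8): star map gives -1.1115; window check -1.4 ≤ -1.1115 < -0.2 is true → IN Λ
[3] lift (8,8): star map gives 6.1115; window check -1.4 ≤ 6.1115 < -0.2 is false → out
[4] lift (7,-7): star map gives 8.6525; window check -1.4 ≤ 8.6525 < -0.2 is false → out
[5] lift (7,-4): star map gives 7.9443; window check -1.4 ≤ 7.9443 < -0.2 is false → out
[6] lift (1,8): star map gives -0.8885; window check -1.4 ≤ -0.8885 < -0.2 is true → IN Λ

2, 6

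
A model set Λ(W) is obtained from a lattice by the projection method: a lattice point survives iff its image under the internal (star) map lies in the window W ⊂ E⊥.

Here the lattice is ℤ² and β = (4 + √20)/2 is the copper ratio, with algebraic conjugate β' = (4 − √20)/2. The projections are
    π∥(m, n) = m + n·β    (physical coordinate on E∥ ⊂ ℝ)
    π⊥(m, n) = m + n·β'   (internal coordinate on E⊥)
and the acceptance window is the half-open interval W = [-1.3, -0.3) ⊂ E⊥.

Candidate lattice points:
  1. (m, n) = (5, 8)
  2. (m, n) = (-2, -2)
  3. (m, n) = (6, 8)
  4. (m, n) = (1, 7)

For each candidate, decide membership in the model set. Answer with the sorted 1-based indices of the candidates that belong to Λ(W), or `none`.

4

Compute β' = (4−√20)/2 = -0.2361, so π⊥(m,n) = m -0.2361·n.
candidate 1: (m,n)=(5,8) → π∥ = 5+8·β ≈ 38.8885, π⊥ = 5+8·β' ≈ 3.1115 ∉ [-1.3, -0.3) ⇒ out
candidate 2: (m,n)=(-2,-2) → π∥ = -2-2·β ≈ -10.4721, π⊥ = -2-2·β' ≈ -1.5279 ∉ [-1.3, -0.3) ⇒ out
candidate 3: (m,n)=(6,8) → π∥ = 6+8·β ≈ 39.8885, π⊥ = 6+8·β' ≈ 4.1115 ∉ [-1.3, -0.3) ⇒ out
candidate 4: (m,n)=(1,7) → π∥ = 1+7·β ≈ 30.6525, π⊥ = 1+7·β' ≈ -0.6525 ∈ [-1.3, -0.3) ⇒ IN Λ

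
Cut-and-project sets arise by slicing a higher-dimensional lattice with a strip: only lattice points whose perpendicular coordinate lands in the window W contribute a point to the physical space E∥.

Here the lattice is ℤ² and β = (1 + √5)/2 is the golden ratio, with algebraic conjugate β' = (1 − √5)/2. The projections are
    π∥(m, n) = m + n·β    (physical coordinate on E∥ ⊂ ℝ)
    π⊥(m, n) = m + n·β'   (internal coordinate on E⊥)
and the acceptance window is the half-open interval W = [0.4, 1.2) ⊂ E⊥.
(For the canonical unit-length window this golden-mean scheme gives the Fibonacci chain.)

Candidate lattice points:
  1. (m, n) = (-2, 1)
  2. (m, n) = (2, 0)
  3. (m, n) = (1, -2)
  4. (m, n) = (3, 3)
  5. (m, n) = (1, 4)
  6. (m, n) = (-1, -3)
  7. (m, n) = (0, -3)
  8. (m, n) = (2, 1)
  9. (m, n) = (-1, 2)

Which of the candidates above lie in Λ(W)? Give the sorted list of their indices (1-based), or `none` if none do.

4, 6

Compute β' = (1−√5)/2 = -0.618034, so π⊥(m,n) = m -0.618034·n.
[1] lift (-2,1): star map gives -2.618034; window check 0.4 ≤ -2.618034 < 1.2 is false → out
[2] lift (2,0): star map gives 2.000000; window check 0.4 ≤ 2.000000 < 1.2 is false → out
[3] lift (1,-2): star map gives 2.236068; window check 0.4 ≤ 2.236068 < 1.2 is false → out
[4] lift (3,3): star map gives 1.145898; window check 0.4 ≤ 1.145898 < 1.2 is true → IN Λ
[5] lift (1,4): star map gives -1.472136; window check 0.4 ≤ -1.472136 < 1.2 is false → out
[6] lift (-1,-3): star map gives 0.854102; window check 0.4 ≤ 0.854102 < 1.2 is true → IN Λ
[7] lift (0,-3): star map gives 1.854102; window check 0.4 ≤ 1.854102 < 1.2 is false → out
[8] lift (2,1): star map gives 1.381966; window check 0.4 ≤ 1.381966 < 1.2 is false → out
[9] lift (-1,2): star map gives -2.236068; window check 0.4 ≤ -2.236068 < 1.2 is false → out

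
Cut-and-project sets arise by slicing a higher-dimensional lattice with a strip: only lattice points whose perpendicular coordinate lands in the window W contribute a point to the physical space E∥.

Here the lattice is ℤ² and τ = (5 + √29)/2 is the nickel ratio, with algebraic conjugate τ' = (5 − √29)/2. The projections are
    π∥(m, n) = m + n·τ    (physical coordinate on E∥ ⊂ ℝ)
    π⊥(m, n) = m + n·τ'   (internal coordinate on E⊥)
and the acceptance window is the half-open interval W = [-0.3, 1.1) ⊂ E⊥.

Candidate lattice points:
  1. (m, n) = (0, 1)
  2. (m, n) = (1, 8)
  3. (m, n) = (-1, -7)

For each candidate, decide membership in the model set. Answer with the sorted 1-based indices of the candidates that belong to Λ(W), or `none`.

τ' = (5−√29)/2 ≈ -0.192582.
candidate 1: (m,n)=(0,1) → π∥ = 0+1·τ ≈ 5.192582, π⊥ = 0+1·τ' ≈ -0.192582 ∈ [-0.3, 1.1) ⇒ IN Λ
candidate 2: (m,n)=(1,8) → π∥ = 1+8·τ ≈ 42.540659, π⊥ = 1+8·τ' ≈ -0.540659 ∉ [-0.3, 1.1) ⇒ out
candidate 3: (m,n)=(-1,-7) → π∥ = -1-7·τ ≈ -37.348077, π⊥ = -1-7·τ' ≈ 0.348077 ∈ [-0.3, 1.1) ⇒ IN Λ

1, 3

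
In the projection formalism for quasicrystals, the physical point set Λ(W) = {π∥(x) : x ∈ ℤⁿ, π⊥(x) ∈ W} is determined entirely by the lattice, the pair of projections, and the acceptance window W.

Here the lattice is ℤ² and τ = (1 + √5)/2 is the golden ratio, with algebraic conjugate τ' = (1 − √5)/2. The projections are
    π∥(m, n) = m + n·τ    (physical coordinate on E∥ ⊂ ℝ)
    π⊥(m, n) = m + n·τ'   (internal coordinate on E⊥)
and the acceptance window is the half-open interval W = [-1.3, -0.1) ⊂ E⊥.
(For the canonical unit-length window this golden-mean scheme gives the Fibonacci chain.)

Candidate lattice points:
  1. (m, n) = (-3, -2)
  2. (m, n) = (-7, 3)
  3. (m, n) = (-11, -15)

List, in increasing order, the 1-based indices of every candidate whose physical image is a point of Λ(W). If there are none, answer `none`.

τ' = (1−√5)/2 ≈ -0.61803.
#1 (-3,-2): internal coord -3 + (-2)·τ' = -1.76393; -1.76393 ∉ [-1.3, -0.1) → out
#2 (-7,3): internal coord -7 + (3)·τ' = -8.85410; -8.85410 ∉ [-1.3, -0.1) → out
#3 (-11,-15): internal coord -11 + (-15)·τ' = -1.72949; -1.72949 ∉ [-1.3, -0.1) → out

none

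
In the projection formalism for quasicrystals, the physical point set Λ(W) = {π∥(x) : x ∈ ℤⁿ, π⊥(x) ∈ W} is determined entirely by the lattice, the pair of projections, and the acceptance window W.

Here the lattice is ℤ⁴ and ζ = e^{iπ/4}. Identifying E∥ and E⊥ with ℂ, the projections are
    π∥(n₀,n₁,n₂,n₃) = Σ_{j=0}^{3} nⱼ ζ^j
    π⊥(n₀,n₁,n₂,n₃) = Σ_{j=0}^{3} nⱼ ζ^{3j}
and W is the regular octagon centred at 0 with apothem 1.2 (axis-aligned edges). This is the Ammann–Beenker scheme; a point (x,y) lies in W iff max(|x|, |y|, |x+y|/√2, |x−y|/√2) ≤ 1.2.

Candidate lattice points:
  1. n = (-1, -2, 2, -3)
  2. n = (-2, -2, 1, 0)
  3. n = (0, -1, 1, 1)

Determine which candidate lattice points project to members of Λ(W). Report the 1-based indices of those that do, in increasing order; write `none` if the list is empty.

none

With ζ = e^{iπ/4} the internal vectors are ζ^0,ζ^3,ζ^6,ζ^9.
candidate 1: n = (-1, -2, 2, -3) → π⊥ ≈ (-1.7071, -5.5355); max(|x|,|y|,|x±y|/√2) = 5.5355 > 1.2 ⇒ ∉ W
candidate 2: n = (-2, -2, 1, 0) → π⊥ ≈ (-0.5858, -2.4142); max(|x|,|y|,|x±y|/√2) = 2.4142 > 1.2 ⇒ ∉ W
candidate 3: n = (0, -1, 1, 1) → π⊥ ≈ (+1.4142, -1.0000); max(|x|,|y|,|x±y|/√2) = 1.7071 > 1.2 ⇒ ∉ W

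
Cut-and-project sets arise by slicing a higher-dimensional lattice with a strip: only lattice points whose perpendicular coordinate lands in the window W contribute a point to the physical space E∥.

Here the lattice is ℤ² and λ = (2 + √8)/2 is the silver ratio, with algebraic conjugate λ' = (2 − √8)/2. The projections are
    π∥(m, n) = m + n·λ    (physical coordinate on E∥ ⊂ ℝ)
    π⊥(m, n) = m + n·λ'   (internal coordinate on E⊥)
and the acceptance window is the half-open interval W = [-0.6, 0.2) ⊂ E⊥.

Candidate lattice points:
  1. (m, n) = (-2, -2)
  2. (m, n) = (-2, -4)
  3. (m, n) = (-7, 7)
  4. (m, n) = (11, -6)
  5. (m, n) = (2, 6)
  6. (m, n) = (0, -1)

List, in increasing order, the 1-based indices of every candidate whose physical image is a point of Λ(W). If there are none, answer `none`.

Compute λ' = (2−√8)/2 = -0.4142, so π⊥(m,n) = m -0.4142·n.
candidate 1: (m,n)=(-2,-2) → π∥ = -2-2·λ ≈ -6.8284, π⊥ = -2-2·λ' ≈ -1.1716 ∉ [-0.6, 0.2) ⇒ out
candidate 2: (m,n)=(-2,-4) → π∥ = -2-4·λ ≈ -11.6569, π⊥ = -2-4·λ' ≈ -0.3431 ∈ [-0.6, 0.2) ⇒ IN Λ
candidate 3: (m,n)=(-7,7) → π∥ = -7+7·λ ≈ 9.8995, π⊥ = -7+7·λ' ≈ -9.8995 ∉ [-0.6, 0.2) ⇒ out
candidate 4: (m,n)=(11,-6) → π∥ = 11-6·λ ≈ -3.4853, π⊥ = 11-6·λ' ≈ 13.4853 ∉ [-0.6, 0.2) ⇒ out
candidate 5: (m,n)=(2,6) → π∥ = 2+6·λ ≈ 16.4853, π⊥ = 2+6·λ' ≈ -0.4853 ∈ [-0.6, 0.2) ⇒ IN Λ
candidate 6: (m,n)=(0,-1) → π∥ = 0-1·λ ≈ -2.4142, π⊥ = 0-1·λ' ≈ 0.4142 ∉ [-0.6, 0.2) ⇒ out

2, 5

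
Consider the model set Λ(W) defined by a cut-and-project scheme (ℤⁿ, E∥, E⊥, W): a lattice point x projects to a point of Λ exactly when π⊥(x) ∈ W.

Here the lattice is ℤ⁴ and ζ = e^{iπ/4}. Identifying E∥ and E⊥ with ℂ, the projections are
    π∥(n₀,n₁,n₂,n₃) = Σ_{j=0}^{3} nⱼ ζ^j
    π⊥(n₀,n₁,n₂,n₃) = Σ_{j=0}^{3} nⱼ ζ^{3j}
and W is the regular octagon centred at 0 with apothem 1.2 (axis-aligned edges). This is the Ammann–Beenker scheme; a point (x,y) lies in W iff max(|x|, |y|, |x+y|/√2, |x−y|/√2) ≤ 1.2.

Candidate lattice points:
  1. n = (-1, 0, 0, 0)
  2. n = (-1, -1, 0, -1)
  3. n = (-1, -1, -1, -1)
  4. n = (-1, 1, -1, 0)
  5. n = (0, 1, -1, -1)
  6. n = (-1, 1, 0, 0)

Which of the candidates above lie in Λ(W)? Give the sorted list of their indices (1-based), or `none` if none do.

π⊥(n) = n₀ + n₁ζ³ + n₂ζ⁶ + n₃ζ⁹ where ζ = e^{iπ/4}.
#1 (-1, 0, 0, 0): internal (-1.00000, 0.00000); octagon support 1.00000 vs apothem 1.2 → ∈ W
#2 (-1, -1, 0, -1): internal (-1.00000, -1.41421); octagon support 1.70711 vs apothem 1.2 → ∉ W
#3 (-1, -1, -1, -1): internal (-1.00000, -0.41421); octagon support 1.00000 vs apothem 1.2 → ∈ W
#4 (-1, 1, -1, 0): internal (-1.70711, 1.70711); octagon support 2.41421 vs apothem 1.2 → ∉ W
#5 (0, 1, -1, -1): internal (-1.41421, 1.00000); octagon support 1.70711 vs apothem 1.2 → ∉ W
#6 (-1, 1, 0, 0): internal (-1.70711, 0.70711); octagon support 1.70711 vs apothem 1.2 → ∉ W

1, 3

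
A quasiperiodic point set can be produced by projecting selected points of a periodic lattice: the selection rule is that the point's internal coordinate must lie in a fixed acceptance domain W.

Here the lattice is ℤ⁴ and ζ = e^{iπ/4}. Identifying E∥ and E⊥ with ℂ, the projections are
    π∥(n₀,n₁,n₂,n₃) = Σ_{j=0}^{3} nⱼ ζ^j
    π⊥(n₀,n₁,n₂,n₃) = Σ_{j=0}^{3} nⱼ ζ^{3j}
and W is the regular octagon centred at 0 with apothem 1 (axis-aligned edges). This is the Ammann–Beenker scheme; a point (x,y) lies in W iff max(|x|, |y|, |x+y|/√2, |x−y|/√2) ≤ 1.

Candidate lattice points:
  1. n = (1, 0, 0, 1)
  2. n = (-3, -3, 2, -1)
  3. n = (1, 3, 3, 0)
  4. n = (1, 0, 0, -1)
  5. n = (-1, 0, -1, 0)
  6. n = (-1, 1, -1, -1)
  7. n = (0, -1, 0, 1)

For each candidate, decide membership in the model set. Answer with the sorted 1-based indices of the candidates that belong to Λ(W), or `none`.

4

π⊥(n) = n₀ + n₁ζ³ + n₂ζ⁶ + n₃ζ⁹ where ζ = e^{iπ/4}.
#1 (1, 0, 0, 1): internal (1.7071, 0.7071); octagon support 1.7071 vs apothem 1 → ∉ W
#2 (-3, -3, 2, -1): internal (-1.5858, -4.8284); octagon support 4.8284 vs apothem 1 → ∉ W
#3 (1, 3, 3, 0): internal (-1.1213, -0.8787); octagon support 1.4142 vs apothem 1 → ∉ W
#4 (1, 0, 0, -1): internal (0.2929, -0.7071); octagon support 0.7071 vs apothem 1 → ∈ W
#5 (-1, 0, -1, 0): internal (-1.0000, 1.0000); octagon support 1.4142 vs apothem 1 → ∉ W
#6 (-1, 1, -1, -1): internal (-2.4142, 1.0000); octagon support 2.4142 vs apothem 1 → ∉ W
#7 (0, -1, 0, 1): internal (1.4142, 0.0000); octagon support 1.4142 vs apothem 1 → ∉ W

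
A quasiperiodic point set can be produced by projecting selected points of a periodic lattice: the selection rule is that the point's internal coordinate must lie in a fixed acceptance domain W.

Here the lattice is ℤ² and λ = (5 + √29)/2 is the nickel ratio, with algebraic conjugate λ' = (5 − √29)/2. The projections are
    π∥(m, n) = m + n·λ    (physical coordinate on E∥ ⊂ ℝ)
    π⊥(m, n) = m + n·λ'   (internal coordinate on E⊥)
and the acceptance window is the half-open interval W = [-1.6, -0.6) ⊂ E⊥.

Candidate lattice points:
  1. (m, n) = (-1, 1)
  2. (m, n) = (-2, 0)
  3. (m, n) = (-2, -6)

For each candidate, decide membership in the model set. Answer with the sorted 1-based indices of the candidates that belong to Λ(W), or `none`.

λ' = (5−√29)/2 ≈ -0.192582.
#1 (-1,1): internal coord -1 + (1)·λ' = -1.192582; -1.192582 ∈ [-1.6, -0.6) → IN Λ
#2 (-2,0): internal coord -2 + (0)·λ' = -2.000000; -2.000000 ∉ [-1.6, -0.6) → out
#3 (-2,-6): internal coord -2 + (-6)·λ' = -0.844506; -0.844506 ∈ [-1.6, -0.6) → IN Λ

1, 3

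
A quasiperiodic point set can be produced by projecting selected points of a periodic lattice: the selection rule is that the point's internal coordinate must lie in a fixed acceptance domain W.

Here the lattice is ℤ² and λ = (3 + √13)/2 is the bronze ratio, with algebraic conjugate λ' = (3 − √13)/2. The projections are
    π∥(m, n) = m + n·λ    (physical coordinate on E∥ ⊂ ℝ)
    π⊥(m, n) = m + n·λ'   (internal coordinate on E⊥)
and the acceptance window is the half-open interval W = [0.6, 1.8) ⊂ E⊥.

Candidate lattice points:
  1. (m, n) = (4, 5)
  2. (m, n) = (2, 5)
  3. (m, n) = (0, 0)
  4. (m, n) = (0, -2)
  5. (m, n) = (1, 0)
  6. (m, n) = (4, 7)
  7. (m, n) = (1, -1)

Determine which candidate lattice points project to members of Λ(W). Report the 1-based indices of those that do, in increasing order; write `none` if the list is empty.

Numerically λ ≈ 3.3028 and λ' = −1/λ ≈ -0.3028.
candidate 1: (m,n)=(4,5) → π∥ = 4+5·λ ≈ 20.5139, π⊥ = 4+5·λ' ≈ 2.4861 ∉ [0.6, 1.8) ⇒ out
candidate 2: (m,n)=(2,5) → π∥ = 2+5·λ ≈ 18.5139, π⊥ = 2+5·λ' ≈ 0.4861 ∉ [0.6, 1.8) ⇒ out
candidate 3: (m,n)=(0,0) → π∥ = 0+0·λ ≈ 0.0000, π⊥ = 0+0·λ' ≈ 0.0000 ∉ [0.6, 1.8) ⇒ out
candidate 4: (m,n)=(0,-2) → π∥ = 0-2·λ ≈ -6.6056, π⊥ = 0-2·λ' ≈ 0.6056 ∈ [0.6, 1.8) ⇒ IN Λ
candidate 5: (m,n)=(1,0) → π∥ = 1+0·λ ≈ 1.0000, π⊥ = 1+0·λ' ≈ 1.0000 ∈ [0.6, 1.8) ⇒ IN Λ
candidate 6: (m,n)=(4,7) → π∥ = 4+7·λ ≈ 27.1194, π⊥ = 4+7·λ' ≈ 1.8806 ∉ [0.6, 1.8) ⇒ out
candidate 7: (m,n)=(1,-1) → π∥ = 1-1·λ ≈ -2.3028, π⊥ = 1-1·λ' ≈ 1.3028 ∈ [0.6, 1.8) ⇒ IN Λ

4, 5, 7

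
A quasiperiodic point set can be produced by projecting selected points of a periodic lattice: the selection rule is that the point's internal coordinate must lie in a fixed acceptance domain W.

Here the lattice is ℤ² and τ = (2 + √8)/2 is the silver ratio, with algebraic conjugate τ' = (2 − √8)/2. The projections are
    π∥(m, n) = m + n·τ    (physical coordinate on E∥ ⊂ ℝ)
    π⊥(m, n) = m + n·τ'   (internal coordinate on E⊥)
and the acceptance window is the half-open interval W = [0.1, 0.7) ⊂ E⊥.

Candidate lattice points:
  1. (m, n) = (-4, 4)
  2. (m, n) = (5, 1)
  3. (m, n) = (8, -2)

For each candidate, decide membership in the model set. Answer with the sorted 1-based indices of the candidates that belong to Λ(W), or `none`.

none

Numerically τ ≈ 2.414214 and τ' = −1/τ ≈ -0.414214.
candidate 1: (m,n)=(-4,4) → π∥ = -4+4·τ ≈ 5.656854, π⊥ = -4+4·τ' ≈ -5.656854 ∉ [0.1, 0.7) ⇒ out
candidate 2: (m,n)=(5,1) → π∥ = 5+1·τ ≈ 7.414214, π⊥ = 5+1·τ' ≈ 4.585786 ∉ [0.1, 0.7) ⇒ out
candidate 3: (m,n)=(8,-2) → π∥ = 8-2·τ ≈ 3.171573, π⊥ = 8-2·τ' ≈ 8.828427 ∉ [0.1, 0.7) ⇒ out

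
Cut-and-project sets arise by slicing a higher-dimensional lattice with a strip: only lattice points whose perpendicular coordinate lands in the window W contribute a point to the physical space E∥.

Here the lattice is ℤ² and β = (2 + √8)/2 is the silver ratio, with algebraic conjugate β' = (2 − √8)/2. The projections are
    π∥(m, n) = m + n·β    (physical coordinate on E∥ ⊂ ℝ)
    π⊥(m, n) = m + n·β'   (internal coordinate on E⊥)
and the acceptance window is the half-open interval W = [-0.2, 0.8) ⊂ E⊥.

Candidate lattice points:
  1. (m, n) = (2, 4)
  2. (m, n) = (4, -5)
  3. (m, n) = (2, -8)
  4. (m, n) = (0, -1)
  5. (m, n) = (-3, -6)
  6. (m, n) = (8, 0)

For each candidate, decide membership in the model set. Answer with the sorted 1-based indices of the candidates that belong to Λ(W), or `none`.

Numerically β ≈ 2.414214 and β' = −1/β ≈ -0.414214.
candidate 1: (m,n)=(2,4) → π∥ = 2+4·β ≈ 11.656854, π⊥ = 2+4·β' ≈ 0.343146 ∈ [-0.2, 0.8) ⇒ IN Λ
candidate 2: (m,n)=(4,-5) → π∥ = 4-5·β ≈ -8.071068, π⊥ = 4-5·β' ≈ 6.071068 ∉ [-0.2, 0.8) ⇒ out
candidate 3: (m,n)=(2,-8) → π∥ = 2-8·β ≈ -17.313708, π⊥ = 2-8·β' ≈ 5.313708 ∉ [-0.2, 0.8) ⇒ out
candidate 4: (m,n)=(0,-1) → π∥ = 0-1·β ≈ -2.414214, π⊥ = 0-1·β' ≈ 0.414214 ∈ [-0.2, 0.8) ⇒ IN Λ
candidate 5: (m,n)=(-3,-6) → π∥ = -3-6·β ≈ -17.485281, π⊥ = -3-6·β' ≈ -0.514719 ∉ [-0.2, 0.8) ⇒ out
candidate 6: (m,n)=(8,0) → π∥ = 8+0·β ≈ 8.000000, π⊥ = 8+0·β' ≈ 8.000000 ∉ [-0.2, 0.8) ⇒ out

1, 4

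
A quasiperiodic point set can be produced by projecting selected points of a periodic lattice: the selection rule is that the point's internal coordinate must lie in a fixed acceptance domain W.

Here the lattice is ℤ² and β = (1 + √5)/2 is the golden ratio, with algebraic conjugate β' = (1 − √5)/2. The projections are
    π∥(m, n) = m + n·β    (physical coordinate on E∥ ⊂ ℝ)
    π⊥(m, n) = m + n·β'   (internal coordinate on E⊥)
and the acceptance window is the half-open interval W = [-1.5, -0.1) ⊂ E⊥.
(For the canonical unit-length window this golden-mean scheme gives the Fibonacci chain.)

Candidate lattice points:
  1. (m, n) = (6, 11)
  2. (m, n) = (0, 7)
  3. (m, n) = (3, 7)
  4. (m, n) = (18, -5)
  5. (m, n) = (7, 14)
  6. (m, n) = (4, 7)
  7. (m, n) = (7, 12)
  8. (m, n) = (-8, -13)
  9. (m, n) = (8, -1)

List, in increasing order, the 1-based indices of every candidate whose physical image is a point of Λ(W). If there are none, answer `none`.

Compute β' = (1−√5)/2 = -0.6180, so π⊥(m,n) = m -0.6180·n.
candidate 1: (m,n)=(6,11) → π∥ = 6+11·β ≈ 23.7984, π⊥ = 6+11·β' ≈ -0.7984 ∈ [-1.5, -0.1) ⇒ IN Λ
candidate 2: (m,n)=(0,7) → π∥ = 0+7·β ≈ 11.3262, π⊥ = 0+7·β' ≈ -4.3262 ∉ [-1.5, -0.1) ⇒ out
candidate 3: (m,n)=(3,7) → π∥ = 3+7·β ≈ 14.3262, π⊥ = 3+7·β' ≈ -1.3262 ∈ [-1.5, -0.1) ⇒ IN Λ
candidate 4: (m,n)=(18,-5) → π∥ = 18-5·β ≈ 9.9098, π⊥ = 18-5·β' ≈ 21.0902 ∉ [-1.5, -0.1) ⇒ out
candidate 5: (m,n)=(7,14) → π∥ = 7+14·β ≈ 29.6525, π⊥ = 7+14·β' ≈ -1.6525 ∉ [-1.5, -0.1) ⇒ out
candidate 6: (m,n)=(4,7) → π∥ = 4+7·β ≈ 15.3262, π⊥ = 4+7·β' ≈ -0.3262 ∈ [-1.5, -0.1) ⇒ IN Λ
candidate 7: (m,n)=(7,12) → π∥ = 7+12·β ≈ 26.4164, π⊥ = 7+12·β' ≈ -0.4164 ∈ [-1.5, -0.1) ⇒ IN Λ
candidate 8: (m,n)=(-8,-13) → π∥ = -8-13·β ≈ -29.0344, π⊥ = -8-13·β' ≈ 0.0344 ∉ [-1.5, -0.1) ⇒ out
candidate 9: (m,n)=(8,-1) → π∥ = 8-1·β ≈ 6.3820, π⊥ = 8-1·β' ≈ 8.6180 ∉ [-1.5, -0.1) ⇒ out

1, 3, 6, 7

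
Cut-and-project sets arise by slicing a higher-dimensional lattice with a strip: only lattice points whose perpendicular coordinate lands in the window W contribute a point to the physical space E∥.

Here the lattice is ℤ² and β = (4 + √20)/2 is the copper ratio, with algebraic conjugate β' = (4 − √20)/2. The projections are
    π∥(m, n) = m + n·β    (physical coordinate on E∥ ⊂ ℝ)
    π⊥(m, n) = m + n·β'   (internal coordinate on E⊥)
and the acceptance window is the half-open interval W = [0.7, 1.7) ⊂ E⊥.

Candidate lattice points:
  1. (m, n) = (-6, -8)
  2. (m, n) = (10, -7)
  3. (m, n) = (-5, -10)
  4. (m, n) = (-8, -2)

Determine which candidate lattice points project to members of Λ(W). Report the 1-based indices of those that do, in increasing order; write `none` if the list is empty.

β' = (4−√20)/2 ≈ -0.23607.
#1 (-6,-8): internal coord -6 + (-8)·β' = -4.11146; -4.11146 ∉ [0.7, 1.7) → out
#2 (10,-7): internal coord 10 + (-7)·β' = +11.65248; +11.65248 ∉ [0.7, 1.7) → out
#3 (-5,-10): internal coord -5 + (-10)·β' = -2.63932; -2.63932 ∉ [0.7, 1.7) → out
#4 (-8,-2): internal coord -8 + (-2)·β' = -7.52786; -7.52786 ∉ [0.7, 1.7) → out

none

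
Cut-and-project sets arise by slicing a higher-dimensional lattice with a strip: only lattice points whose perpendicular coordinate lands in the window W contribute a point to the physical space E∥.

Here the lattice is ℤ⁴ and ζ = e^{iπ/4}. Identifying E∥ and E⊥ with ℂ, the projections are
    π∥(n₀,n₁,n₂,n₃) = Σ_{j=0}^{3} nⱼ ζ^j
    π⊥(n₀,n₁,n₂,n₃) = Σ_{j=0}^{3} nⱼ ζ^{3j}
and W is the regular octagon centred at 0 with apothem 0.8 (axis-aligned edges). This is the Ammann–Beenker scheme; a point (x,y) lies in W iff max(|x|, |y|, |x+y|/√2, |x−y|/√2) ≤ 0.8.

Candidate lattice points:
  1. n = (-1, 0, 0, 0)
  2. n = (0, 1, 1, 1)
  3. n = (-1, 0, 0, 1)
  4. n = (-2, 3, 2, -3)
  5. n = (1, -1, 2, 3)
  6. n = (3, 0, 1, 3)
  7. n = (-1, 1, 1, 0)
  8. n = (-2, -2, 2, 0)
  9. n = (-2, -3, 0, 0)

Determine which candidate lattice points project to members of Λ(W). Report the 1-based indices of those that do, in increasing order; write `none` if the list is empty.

Internal map: ζ^{3j} for j=0..3 gives (1,0), (−√2/2,√2/2), (0,−1), (√2/2,√2/2).
candidate 1: n = (-1, 0, 0, 0) → π⊥ ≈ (-1.0000, +0.0000); max(|x|,|y|,|x±y|/√2) = 1.0000 > 0.8 ⇒ ∉ W
candidate 2: n = (0, 1, 1, 1) → π⊥ ≈ (+0.0000, +0.4142); max(|x|,|y|,|x±y|/√2) = 0.4142 ≤ 0.8 ⇒ ∈ W
candidate 3: n = (-1, 0, 0, 1) → π⊥ ≈ (-0.2929, +0.7071); max(|x|,|y|,|x±y|/√2) = 0.7071 ≤ 0.8 ⇒ ∈ W
candidate 4: n = (-2, 3, 2, -3) → π⊥ ≈ (-6.2426, -2.0000); max(|x|,|y|,|x±y|/√2) = 6.2426 > 0.8 ⇒ ∉ W
candidate 5: n = (1, -1, 2, 3) → π⊥ ≈ (+3.8284, -0.5858); max(|x|,|y|,|x±y|/√2) = 3.8284 > 0.8 ⇒ ∉ W
candidate 6: n = (3, 0, 1, 3) → π⊥ ≈ (+5.1213, +1.1213); max(|x|,|y|,|x±y|/√2) = 5.1213 > 0.8 ⇒ ∉ W
candidate 7: n = (-1, 1, 1, 0) → π⊥ ≈ (-1.7071, -0.2929); max(|x|,|y|,|x±y|/√2) = 1.7071 > 0.8 ⇒ ∉ W
candidate 8: n = (-2, -2, 2, 0) → π⊥ ≈ (-0.5858, -3.4142); max(|x|,|y|,|x±y|/√2) = 3.4142 > 0.8 ⇒ ∉ W
candidate 9: n = (-2, -3, 0, 0) → π⊥ ≈ (+0.1213, -2.1213); max(|x|,|y|,|x±y|/√2) = 2.1213 > 0.8 ⇒ ∉ W

2, 3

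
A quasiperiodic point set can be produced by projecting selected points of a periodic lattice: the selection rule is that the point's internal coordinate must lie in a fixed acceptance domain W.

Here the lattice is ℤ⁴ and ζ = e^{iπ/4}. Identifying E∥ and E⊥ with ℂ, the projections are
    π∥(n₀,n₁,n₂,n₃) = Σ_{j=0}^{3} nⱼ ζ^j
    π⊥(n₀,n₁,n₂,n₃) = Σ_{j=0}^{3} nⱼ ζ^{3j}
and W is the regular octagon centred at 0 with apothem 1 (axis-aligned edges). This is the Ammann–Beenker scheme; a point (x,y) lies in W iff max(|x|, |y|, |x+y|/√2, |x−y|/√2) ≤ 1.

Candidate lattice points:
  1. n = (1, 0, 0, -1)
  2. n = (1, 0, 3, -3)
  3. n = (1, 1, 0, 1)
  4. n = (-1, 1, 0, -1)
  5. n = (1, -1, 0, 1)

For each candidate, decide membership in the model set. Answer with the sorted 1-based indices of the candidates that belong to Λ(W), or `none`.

Internal map: ζ^{3j} for j=0..3 gives (1,0), (−√2/2,√2/2), (0,−1), (√2/2,√2/2).
candidate 1: n = (1, 0, 0, -1) → π⊥ ≈ (+0.29289, -0.70711); max(|x|,|y|,|x±y|/√2) = 0.70711 ≤ 1 ⇒ ∈ W
candidate 2: n = (1, 0, 3, -3) → π⊥ ≈ (-1.12132, -5.12132); max(|x|,|y|,|x±y|/√2) = 5.12132 > 1 ⇒ ∉ W
candidate 3: n = (1, 1, 0, 1) → π⊥ ≈ (+1.00000, +1.41421); max(|x|,|y|,|x±y|/√2) = 1.70711 > 1 ⇒ ∉ W
candidate 4: n = (-1, 1, 0, -1) → π⊥ ≈ (-2.41421, +0.00000); max(|x|,|y|,|x±y|/√2) = 2.41421 > 1 ⇒ ∉ W
candidate 5: n = (1, -1, 0, 1) → π⊥ ≈ (+2.41421, +0.00000); max(|x|,|y|,|x±y|/√2) = 2.41421 > 1 ⇒ ∉ W

1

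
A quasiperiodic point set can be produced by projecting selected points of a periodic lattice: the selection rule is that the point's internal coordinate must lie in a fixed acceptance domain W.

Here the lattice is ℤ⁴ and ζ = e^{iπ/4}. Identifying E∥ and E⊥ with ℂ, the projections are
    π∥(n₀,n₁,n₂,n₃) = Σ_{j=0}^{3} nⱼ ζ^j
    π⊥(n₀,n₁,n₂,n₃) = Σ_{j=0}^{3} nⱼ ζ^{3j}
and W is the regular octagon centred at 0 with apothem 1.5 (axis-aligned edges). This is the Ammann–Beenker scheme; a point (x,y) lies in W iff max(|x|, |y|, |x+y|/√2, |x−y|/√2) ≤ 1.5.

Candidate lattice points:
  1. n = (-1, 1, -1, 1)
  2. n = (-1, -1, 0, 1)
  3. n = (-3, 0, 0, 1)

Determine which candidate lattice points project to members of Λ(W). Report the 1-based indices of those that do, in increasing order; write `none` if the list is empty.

π⊥(n) = n₀ + n₁ζ³ + n₂ζ⁶ + n₃ζ⁹ where ζ = e^{iπ/4}.
#1 (-1, 1, -1, 1): internal (-1.00000, 2.41421); octagon support 2.41421 vs apothem 1.5 → ∉ W
#2 (-1, -1, 0, 1): internal (0.41421, 0.00000); octagon support 0.41421 vs apothem 1.5 → ∈ W
#3 (-3, 0, 0, 1): internal (-2.29289, 0.70711); octagon support 2.29289 vs apothem 1.5 → ∉ W

2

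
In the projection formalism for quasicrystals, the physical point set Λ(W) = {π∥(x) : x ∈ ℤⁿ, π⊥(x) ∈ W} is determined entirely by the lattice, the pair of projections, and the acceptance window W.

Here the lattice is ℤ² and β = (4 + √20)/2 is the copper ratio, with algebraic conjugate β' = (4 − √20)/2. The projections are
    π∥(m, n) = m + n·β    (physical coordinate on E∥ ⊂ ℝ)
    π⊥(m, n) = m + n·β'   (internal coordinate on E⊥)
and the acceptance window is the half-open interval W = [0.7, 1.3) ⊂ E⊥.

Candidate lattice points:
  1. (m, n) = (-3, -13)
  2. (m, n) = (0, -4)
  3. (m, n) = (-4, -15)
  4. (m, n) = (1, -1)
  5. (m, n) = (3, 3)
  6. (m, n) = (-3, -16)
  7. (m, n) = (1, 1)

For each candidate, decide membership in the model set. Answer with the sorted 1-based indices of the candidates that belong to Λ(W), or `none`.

2, 4, 6, 7

Numerically β ≈ 4.23607 and β' = −1/β ≈ -0.23607.
candidate 1: (m,n)=(-3,-13) → π∥ = -3-13·β ≈ -58.06888, π⊥ = -3-13·β' ≈ 0.06888 ∉ [0.7, 1.3) ⇒ out
candidate 2: (m,n)=(0,-4) → π∥ = 0-4·β ≈ -16.94427, π⊥ = 0-4·β' ≈ 0.94427 ∈ [0.7, 1.3) ⇒ IN Λ
candidate 3: (m,n)=(-4,-15) → π∥ = -4-15·β ≈ -67.54102, π⊥ = -4-15·β' ≈ -0.45898 ∉ [0.7, 1.3) ⇒ out
candidate 4: (m,n)=(1,-1) → π∥ = 1-1·β ≈ -3.23607, π⊥ = 1-1·β' ≈ 1.23607 ∈ [0.7, 1.3) ⇒ IN Λ
candidate 5: (m,n)=(3,3) → π∥ = 3+3·β ≈ 15.70820, π⊥ = 3+3·β' ≈ 2.29180 ∉ [0.7, 1.3) ⇒ out
candidate 6: (m,n)=(-3,-16) → π∥ = -3-16·β ≈ -70.77709, π⊥ = -3-16·β' ≈ 0.77709 ∈ [0.7, 1.3) ⇒ IN Λ
candidate 7: (m,n)=(1,1) → π∥ = 1+1·β ≈ 5.23607, π⊥ = 1+1·β' ≈ 0.76393 ∈ [0.7, 1.3) ⇒ IN Λ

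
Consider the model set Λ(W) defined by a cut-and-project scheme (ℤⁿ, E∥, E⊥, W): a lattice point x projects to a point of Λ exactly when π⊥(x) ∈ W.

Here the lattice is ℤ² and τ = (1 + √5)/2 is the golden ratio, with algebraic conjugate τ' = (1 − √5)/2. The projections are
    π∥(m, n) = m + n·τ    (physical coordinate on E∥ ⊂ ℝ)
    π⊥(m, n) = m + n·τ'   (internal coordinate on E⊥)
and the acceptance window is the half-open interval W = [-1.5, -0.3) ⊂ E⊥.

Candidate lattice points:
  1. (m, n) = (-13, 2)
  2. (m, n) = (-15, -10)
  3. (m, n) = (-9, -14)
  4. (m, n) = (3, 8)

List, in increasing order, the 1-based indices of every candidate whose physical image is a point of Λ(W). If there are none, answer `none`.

3

τ' = (1−√5)/2 ≈ -0.618034.
candidate 1: (m,n)=(-13,2) → π∥ = -13+2·τ ≈ -9.763932, π⊥ = -13+2·τ' ≈ -14.236068 ∉ [-1.5, -0.3) ⇒ out
candidate 2: (m,n)=(-15,-10) → π∥ = -15-10·τ ≈ -31.180340, π⊥ = -15-10·τ' ≈ -8.819660 ∉ [-1.5, -0.3) ⇒ out
candidate 3: (m,n)=(-9,-14) → π∥ = -9-14·τ ≈ -31.652476, π⊥ = -9-14·τ' ≈ -0.347524 ∈ [-1.5, -0.3) ⇒ IN Λ
candidate 4: (m,n)=(3,8) → π∥ = 3+8·τ ≈ 15.944272, π⊥ = 3+8·τ' ≈ -1.944272 ∉ [-1.5, -0.3) ⇒ out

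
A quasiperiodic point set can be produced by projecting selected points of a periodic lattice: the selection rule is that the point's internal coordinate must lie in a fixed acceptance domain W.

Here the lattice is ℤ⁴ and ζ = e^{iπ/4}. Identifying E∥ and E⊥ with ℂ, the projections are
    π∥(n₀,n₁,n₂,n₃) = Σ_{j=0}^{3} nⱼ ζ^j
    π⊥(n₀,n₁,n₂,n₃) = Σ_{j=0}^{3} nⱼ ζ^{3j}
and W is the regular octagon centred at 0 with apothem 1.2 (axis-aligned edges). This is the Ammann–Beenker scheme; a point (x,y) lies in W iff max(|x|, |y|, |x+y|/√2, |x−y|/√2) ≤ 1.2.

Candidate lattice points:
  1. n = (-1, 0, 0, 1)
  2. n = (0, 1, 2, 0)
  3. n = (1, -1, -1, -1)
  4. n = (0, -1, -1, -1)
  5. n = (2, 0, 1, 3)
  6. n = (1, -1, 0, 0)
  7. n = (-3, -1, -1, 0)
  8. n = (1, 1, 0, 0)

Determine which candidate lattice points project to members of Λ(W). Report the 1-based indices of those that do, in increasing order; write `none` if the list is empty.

1, 3, 4, 8

Internal map: ζ^{3j} for j=0..3 gives (1,0), (−√2/2,√2/2), (0,−1), (√2/2,√2/2).
candidate 1: n = (-1, 0, 0, 1) → π⊥ ≈ (-0.29289, +0.70711); max(|x|,|y|,|x±y|/√2) = 0.70711 ≤ 1.2 ⇒ ∈ W
candidate 2: n = (0, 1, 2, 0) → π⊥ ≈ (-0.70711, -1.29289); max(|x|,|y|,|x±y|/√2) = 1.41421 > 1.2 ⇒ ∉ W
candidate 3: n = (1, -1, -1, -1) → π⊥ ≈ (+1.00000, -0.41421); max(|x|,|y|,|x±y|/√2) = 1.00000 ≤ 1.2 ⇒ ∈ W
candidate 4: n = (0, -1, -1, -1) → π⊥ ≈ (+0.00000, -0.41421); max(|x|,|y|,|x±y|/√2) = 0.41421 ≤ 1.2 ⇒ ∈ W
candidate 5: n = (2, 0, 1, 3) → π⊥ ≈ (+4.12132, +1.12132); max(|x|,|y|,|x±y|/√2) = 4.12132 > 1.2 ⇒ ∉ W
candidate 6: n = (1, -1, 0, 0) → π⊥ ≈ (+1.70711, -0.70711); max(|x|,|y|,|x±y|/√2) = 1.70711 > 1.2 ⇒ ∉ W
candidate 7: n = (-3, -1, -1, 0) → π⊥ ≈ (-2.29289, +0.29289); max(|x|,|y|,|x±y|/√2) = 2.29289 > 1.2 ⇒ ∉ W
candidate 8: n = (1, 1, 0, 0) → π⊥ ≈ (+0.29289, +0.70711); max(|x|,|y|,|x±y|/√2) = 0.70711 ≤ 1.2 ⇒ ∈ W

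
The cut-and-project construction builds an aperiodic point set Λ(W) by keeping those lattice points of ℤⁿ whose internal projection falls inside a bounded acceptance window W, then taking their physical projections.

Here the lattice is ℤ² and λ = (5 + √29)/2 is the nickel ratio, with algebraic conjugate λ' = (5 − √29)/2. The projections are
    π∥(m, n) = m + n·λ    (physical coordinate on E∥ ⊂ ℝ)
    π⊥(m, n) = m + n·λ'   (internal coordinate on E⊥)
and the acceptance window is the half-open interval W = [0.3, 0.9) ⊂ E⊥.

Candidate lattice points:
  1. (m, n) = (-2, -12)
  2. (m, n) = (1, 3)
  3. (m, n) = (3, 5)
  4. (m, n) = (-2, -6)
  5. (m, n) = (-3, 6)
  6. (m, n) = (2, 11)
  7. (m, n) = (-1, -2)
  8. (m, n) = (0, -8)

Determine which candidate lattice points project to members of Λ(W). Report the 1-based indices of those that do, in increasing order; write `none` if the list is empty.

1, 2

Compute λ' = (5−√29)/2 = -0.192582, so π⊥(m,n) = m -0.192582·n.
candidate 1: (m,n)=(-2,-12) → π∥ = -2-12·λ ≈ -64.310989, π⊥ = -2-12·λ' ≈ 0.310989 ∈ [0.3, 0.9) ⇒ IN Λ
candidate 2: (m,n)=(1,3) → π∥ = 1+3·λ ≈ 16.577747, π⊥ = 1+3·λ' ≈ 0.422253 ∈ [0.3, 0.9) ⇒ IN Λ
candidate 3: (m,n)=(3,5) → π∥ = 3+5·λ ≈ 28.962912, π⊥ = 3+5·λ' ≈ 2.037088 ∉ [0.3, 0.9) ⇒ out
candidate 4: (m,n)=(-2,-6) → π∥ = -2-6·λ ≈ -33.155494, π⊥ = -2-6·λ' ≈ -0.844506 ∉ [0.3, 0.9) ⇒ out
candidate 5: (m,n)=(-3,6) → π∥ = -3+6·λ ≈ 28.155494, π⊥ = -3+6·λ' ≈ -4.155494 ∉ [0.3, 0.9) ⇒ out
candidate 6: (m,n)=(2,11) → π∥ = 2+11·λ ≈ 59.118406, π⊥ = 2+11·λ' ≈ -0.118406 ∉ [0.3, 0.9) ⇒ out
candidate 7: (m,n)=(-1,-2) → π∥ = -1-2·λ ≈ -11.385165, π⊥ = -1-2·λ' ≈ -0.614835 ∉ [0.3, 0.9) ⇒ out
candidate 8: (m,n)=(0,-8) → π∥ = 0-8·λ ≈ -41.540659, π⊥ = 0-8·λ' ≈ 1.540659 ∉ [0.3, 0.9) ⇒ out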